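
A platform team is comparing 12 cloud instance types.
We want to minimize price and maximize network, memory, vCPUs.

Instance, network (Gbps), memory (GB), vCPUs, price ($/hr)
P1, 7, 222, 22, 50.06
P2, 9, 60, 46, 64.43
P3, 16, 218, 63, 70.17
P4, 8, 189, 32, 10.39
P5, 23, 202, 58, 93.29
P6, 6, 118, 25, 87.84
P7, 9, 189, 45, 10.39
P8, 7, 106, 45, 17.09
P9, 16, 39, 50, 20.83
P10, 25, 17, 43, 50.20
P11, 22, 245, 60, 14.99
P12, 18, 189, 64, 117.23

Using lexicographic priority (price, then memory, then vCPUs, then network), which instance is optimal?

First minimize price: best is 10.39, kept {P4, P7}.
Then maximize memory: best is 189, kept {P4, P7}.
Then maximize vCPUs: best is 45, kept {P7}.

P7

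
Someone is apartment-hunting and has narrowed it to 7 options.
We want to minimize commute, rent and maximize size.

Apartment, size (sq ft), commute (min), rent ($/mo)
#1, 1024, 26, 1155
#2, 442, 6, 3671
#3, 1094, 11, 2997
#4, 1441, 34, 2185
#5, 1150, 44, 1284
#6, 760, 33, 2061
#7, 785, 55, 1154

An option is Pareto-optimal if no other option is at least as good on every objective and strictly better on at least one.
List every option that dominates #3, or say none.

none

#1: worse on size (1024 vs 1094).
#2: worse on size (442 vs 1094).
#4: worse on commute (34 vs 11).
#5: worse on commute (44 vs 11).
#6: worse on size (760 vs 1094).
#7: worse on size (785 vs 1094).
No option dominates #3.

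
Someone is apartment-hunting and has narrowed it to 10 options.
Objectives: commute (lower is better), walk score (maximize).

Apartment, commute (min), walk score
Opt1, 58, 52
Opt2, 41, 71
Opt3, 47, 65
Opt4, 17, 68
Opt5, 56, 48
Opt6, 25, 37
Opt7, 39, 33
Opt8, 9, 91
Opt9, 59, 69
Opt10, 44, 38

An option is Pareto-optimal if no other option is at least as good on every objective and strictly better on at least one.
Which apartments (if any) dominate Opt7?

Opt4, Opt6, Opt8

Opt4: commute 17≤39, walk score 68≥33 — dominates Opt7.
Opt6: commute 25≤39, walk score 37≥33 — dominates Opt7.
Opt8: commute 9≤39, walk score 91≥33 — dominates Opt7.
Others (Opt1, Opt2, Opt3, Opt5, Opt9, Opt10) are each worse than Opt7 on at least one objective.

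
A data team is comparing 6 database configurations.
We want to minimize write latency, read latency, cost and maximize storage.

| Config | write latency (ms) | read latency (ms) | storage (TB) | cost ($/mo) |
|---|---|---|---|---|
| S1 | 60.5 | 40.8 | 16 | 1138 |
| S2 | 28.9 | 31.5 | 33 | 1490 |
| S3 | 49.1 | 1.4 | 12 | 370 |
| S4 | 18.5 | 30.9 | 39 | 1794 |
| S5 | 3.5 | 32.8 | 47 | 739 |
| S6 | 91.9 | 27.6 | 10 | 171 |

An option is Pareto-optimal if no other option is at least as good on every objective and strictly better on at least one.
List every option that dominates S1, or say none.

S5

S5: write latency 3.5≤60.5, read latency 32.8≤40.8, storage 47≥16, cost 739≤1138 — dominates S1.
Others (S2, S3, S4, S6) are each worse than S1 on at least one objective.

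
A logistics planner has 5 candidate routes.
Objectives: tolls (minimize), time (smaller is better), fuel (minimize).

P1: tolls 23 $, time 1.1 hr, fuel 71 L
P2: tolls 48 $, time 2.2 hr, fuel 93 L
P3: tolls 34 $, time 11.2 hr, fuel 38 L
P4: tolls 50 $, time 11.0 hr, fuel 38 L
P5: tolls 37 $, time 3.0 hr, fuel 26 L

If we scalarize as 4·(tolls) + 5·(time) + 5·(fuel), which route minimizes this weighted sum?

P5

P1: 4·23 + 5·1.1 + 5·71 = 452.5
P2: 4·48 + 5·2.2 + 5·93 = 668.0
P3: 4·34 + 5·11.2 + 5·38 = 382.0
P4: 4·50 + 5·11.0 + 5·38 = 445.0
P5: 4·37 + 5·3.0 + 5·26 = 293.0
Lowest: P5 at 293.0.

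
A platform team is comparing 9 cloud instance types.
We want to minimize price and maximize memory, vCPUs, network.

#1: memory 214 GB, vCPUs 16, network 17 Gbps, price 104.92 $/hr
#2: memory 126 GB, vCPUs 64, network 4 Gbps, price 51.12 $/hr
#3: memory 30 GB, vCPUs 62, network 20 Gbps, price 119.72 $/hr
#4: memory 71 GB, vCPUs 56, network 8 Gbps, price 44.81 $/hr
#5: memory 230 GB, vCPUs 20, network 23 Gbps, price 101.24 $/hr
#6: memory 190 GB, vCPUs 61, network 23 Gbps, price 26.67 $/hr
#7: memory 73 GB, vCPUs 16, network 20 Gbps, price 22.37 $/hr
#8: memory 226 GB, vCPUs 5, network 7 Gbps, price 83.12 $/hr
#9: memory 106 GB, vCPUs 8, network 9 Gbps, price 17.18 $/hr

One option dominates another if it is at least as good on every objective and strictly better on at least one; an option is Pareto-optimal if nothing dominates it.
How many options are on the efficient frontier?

#1: dominated by #5 (memory 230≥214, vCPUs 20≥16, network 23≥17, price 101.24≤104.92).
#2: not dominated (best vCPUs).
#3: not dominated.
#4: dominated by #6 (memory 190≥71, vCPUs 61≥56, network 23≥8, price 26.67≤44.81).
#5: not dominated (best memory).
#6: not dominated.
#7: not dominated.
#8: not dominated.
#9: not dominated (best price).
Pareto-optimal: #2, #3, #5, #6, #7, #8, #9 → 7.

7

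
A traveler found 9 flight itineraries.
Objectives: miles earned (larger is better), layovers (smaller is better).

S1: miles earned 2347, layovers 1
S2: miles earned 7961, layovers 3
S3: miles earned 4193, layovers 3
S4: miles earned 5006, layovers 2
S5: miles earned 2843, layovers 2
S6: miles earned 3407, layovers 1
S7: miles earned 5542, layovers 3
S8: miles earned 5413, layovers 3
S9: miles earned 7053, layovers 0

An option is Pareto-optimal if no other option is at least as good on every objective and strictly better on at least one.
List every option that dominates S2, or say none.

S1: worse on miles earned (2347 vs 7961).
S3: worse on miles earned (4193 vs 7961).
S4: worse on miles earned (5006 vs 7961).
S5: worse on miles earned (2843 vs 7961).
S6: worse on miles earned (3407 vs 7961).
S7: worse on miles earned (5542 vs 7961).
S8: worse on miles earned (5413 vs 7961).
S9: worse on miles earned (7053 vs 7961).
No option dominates S2.

none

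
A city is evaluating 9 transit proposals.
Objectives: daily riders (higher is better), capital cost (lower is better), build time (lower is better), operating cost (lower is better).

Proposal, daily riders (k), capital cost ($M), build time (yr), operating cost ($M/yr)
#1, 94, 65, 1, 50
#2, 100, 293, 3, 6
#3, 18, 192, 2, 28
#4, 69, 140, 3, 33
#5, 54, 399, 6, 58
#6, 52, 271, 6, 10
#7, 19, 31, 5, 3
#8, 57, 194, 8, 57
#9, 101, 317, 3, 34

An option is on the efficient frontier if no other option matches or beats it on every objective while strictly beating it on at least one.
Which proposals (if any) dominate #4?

#1: worse on operating cost (50 vs 33).
#2: worse on capital cost (293 vs 140).
#3: worse on daily riders (18 vs 69).
#5: worse on daily riders (54 vs 69).
#6: worse on daily riders (52 vs 69).
#7: worse on daily riders (19 vs 69).
#8: worse on daily riders (57 vs 69).
#9: worse on capital cost (317 vs 140).
No option dominates #4.

none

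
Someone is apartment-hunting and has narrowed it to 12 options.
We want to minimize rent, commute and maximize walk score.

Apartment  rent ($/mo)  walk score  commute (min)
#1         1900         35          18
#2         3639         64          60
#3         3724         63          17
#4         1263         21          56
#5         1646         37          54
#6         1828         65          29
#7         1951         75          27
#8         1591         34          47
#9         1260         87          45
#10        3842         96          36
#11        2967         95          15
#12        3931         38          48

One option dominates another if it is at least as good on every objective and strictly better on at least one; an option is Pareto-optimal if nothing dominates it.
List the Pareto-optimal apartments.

#1: not dominated.
#2: dominated by #6 (rent 1828≤3639, walk score 65≥64, commute 29≤60).
#3: dominated by #11 (rent 2967≤3724, walk score 95≥63, commute 15≤17).
#4: dominated by #9 (rent 1260≤1263, walk score 87≥21, commute 45≤56).
#5: dominated by #9 (rent 1260≤1646, walk score 87≥37, commute 45≤54).
#6: not dominated.
#7: not dominated.
#8: dominated by #9 (rent 1260≤1591, walk score 87≥34, commute 45≤47).
#9: not dominated (best rent).
#10: not dominated (best walk score).
#11: not dominated (best commute).
#12: dominated by #3 (rent 3724≤3931, walk score 63≥38, commute 17≤48).

#1, #6, #7, #9, #10, #11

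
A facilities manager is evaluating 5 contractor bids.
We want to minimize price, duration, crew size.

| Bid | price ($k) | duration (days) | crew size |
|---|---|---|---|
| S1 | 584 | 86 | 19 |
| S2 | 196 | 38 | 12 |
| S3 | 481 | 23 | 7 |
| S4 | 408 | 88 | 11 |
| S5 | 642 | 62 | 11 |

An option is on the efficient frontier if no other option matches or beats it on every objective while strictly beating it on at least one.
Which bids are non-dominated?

S1: dominated by S2 (price 196≤584, duration 38≤86, crew size 12≤19).
S2: not dominated (best price).
S3: not dominated (best duration).
S4: not dominated.
S5: dominated by S3 (price 481≤642, duration 23≤62, crew size 7≤11).

S2, S3, S4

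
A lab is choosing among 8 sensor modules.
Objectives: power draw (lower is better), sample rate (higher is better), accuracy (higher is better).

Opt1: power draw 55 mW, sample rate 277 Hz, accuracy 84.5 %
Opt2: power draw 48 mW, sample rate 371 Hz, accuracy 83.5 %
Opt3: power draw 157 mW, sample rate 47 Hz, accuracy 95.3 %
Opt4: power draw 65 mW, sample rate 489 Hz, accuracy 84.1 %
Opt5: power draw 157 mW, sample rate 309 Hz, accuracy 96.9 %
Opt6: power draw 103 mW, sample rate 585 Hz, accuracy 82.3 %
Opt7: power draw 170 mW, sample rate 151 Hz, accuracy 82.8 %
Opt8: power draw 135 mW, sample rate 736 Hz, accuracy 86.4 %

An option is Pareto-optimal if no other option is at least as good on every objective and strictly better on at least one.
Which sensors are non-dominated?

Opt1: not dominated.
Opt2: not dominated (best power draw).
Opt3: dominated by Opt5 (power draw 157≤157, sample rate 309≥47, accuracy 96.9≥95.3).
Opt4: not dominated.
Opt5: not dominated (best accuracy).
Opt6: not dominated.
Opt7: dominated by Opt1 (power draw 55≤170, sample rate 277≥151, accuracy 84.5≥82.8).
Opt8: not dominated (best sample rate).

Opt1, Opt2, Opt4, Opt5, Opt6, Opt8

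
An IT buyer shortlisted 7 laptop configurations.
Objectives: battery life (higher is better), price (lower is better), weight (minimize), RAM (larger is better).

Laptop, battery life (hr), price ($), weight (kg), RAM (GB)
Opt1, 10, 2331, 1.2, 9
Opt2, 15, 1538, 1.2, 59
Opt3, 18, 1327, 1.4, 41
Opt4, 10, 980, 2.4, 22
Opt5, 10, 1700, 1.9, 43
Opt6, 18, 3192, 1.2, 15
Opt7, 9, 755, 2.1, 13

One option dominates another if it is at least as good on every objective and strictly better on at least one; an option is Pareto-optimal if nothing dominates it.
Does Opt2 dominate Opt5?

Opt2 vs Opt5: battery life 15≥10, price 1538≤1700, weight 1.2≤1.9, RAM 59≥43 — Opt2 is at least as good on every objective with at least one strict improvement.

Yes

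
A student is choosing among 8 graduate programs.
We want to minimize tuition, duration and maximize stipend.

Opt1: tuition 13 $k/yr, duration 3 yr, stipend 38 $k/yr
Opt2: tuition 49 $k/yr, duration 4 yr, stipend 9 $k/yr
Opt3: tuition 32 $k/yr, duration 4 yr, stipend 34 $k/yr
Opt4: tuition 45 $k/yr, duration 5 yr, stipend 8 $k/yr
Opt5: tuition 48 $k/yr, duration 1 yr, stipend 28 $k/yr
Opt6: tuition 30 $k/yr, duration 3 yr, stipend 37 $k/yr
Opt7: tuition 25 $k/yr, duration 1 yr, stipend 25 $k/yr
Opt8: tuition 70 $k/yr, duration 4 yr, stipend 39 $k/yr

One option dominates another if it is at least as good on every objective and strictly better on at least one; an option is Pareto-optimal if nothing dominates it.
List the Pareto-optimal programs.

Opt1: not dominated (best tuition).
Opt2: dominated by Opt1 (tuition 13≤49, duration 3≤4, stipend 38≥9).
Opt3: dominated by Opt1 (tuition 13≤32, duration 3≤4, stipend 38≥34).
Opt4: dominated by Opt1 (tuition 13≤45, duration 3≤5, stipend 38≥8).
Opt5: not dominated.
Opt6: dominated by Opt1 (tuition 13≤30, duration 3≤3, stipend 38≥37).
Opt7: not dominated.
Opt8: not dominated (best stipend).

Opt1, Opt5, Opt7, Opt8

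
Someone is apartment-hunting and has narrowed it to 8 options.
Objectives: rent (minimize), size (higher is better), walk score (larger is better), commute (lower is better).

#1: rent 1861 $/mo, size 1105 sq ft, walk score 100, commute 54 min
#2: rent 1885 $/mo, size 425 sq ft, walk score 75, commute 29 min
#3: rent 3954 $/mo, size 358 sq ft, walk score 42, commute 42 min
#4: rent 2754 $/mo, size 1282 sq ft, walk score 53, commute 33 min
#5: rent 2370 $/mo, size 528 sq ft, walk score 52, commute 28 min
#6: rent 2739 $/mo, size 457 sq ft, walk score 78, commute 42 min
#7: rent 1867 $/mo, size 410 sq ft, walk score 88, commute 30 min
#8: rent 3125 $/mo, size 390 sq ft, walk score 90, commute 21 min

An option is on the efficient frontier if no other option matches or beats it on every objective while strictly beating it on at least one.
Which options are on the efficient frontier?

#1, #2, #4, #5, #6, #7, #8

#1: not dominated (best rent).
#2: not dominated.
#3: dominated by #2 (rent 1885≤3954, size 425≥358, walk score 75≥42, commute 29≤42).
#4: not dominated (best size).
#5: not dominated.
#6: not dominated.
#7: not dominated.
#8: not dominated (best commute).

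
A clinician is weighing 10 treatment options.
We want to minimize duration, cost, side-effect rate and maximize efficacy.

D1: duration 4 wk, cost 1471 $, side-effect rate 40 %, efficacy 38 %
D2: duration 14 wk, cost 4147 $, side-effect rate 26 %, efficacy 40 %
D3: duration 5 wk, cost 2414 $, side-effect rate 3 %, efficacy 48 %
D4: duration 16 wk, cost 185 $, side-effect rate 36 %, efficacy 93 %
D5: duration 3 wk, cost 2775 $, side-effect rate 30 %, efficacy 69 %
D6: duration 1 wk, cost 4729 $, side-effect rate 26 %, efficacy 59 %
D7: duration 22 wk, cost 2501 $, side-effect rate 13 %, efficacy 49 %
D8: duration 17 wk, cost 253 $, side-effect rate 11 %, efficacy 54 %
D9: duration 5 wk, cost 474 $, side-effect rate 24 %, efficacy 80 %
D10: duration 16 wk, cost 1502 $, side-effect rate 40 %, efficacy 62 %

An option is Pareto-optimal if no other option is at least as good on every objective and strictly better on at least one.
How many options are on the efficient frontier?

D1: not dominated.
D2: dominated by D3 (duration 5≤14, cost 2414≤4147, side-effect rate 3≤26, efficacy 48≥40).
D3: not dominated (best side-effect rate).
D4: not dominated (best cost).
D5: not dominated.
D6: not dominated (best duration).
D7: dominated by D8 (duration 17≤22, cost 253≤2501, side-effect rate 11≤13, efficacy 54≥49).
D8: not dominated.
D9: not dominated.
D10: dominated by D4 (duration 16≤16, cost 185≤1502, side-effect rate 36≤40, efficacy 93≥62).
Pareto-optimal: D1, D3, D4, D5, D6, D8, D9 → 7.

7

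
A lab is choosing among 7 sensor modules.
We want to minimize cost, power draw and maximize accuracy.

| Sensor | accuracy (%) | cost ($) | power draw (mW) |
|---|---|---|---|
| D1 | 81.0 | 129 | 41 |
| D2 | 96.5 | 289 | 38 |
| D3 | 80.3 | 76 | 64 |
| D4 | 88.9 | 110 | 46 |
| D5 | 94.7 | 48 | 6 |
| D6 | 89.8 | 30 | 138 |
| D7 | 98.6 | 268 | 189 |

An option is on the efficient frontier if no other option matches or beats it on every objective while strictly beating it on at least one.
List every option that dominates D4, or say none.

D5

D5: accuracy 94.7≥88.9, cost 48≤110, power draw 6≤46 — dominates D4.
Others (D1, D2, D3, D6, D7) are each worse than D4 on at least one objective.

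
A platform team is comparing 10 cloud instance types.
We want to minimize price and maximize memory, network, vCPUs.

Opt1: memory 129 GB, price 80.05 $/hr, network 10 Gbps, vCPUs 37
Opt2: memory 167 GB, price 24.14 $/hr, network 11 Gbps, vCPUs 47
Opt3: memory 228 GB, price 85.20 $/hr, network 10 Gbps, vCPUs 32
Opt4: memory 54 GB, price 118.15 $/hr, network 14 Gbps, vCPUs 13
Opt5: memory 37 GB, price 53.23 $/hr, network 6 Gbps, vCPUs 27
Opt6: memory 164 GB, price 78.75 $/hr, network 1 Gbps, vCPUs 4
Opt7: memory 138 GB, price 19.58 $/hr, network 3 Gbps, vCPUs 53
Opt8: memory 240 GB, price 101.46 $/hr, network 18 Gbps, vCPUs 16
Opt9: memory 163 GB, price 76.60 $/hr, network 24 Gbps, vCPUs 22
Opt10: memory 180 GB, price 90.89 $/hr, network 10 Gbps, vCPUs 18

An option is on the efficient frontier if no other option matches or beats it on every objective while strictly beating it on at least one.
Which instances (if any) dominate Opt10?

Opt3: memory 228≥180, price 85.20≤90.89, network 10≥10, vCPUs 32≥18 — dominates Opt10.
Others (Opt1, Opt2, Opt4, Opt5, Opt6, Opt7, Opt8, Opt9) are each worse than Opt10 on at least one objective.

Opt3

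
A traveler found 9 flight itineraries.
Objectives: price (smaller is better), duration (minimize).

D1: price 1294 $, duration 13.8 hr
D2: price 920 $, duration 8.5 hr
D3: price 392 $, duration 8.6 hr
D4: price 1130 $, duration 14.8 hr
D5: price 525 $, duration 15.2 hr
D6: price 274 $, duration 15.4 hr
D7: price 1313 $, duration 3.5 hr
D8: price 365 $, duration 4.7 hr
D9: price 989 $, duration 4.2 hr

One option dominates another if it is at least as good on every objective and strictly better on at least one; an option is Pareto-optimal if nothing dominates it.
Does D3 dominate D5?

D3 vs D5: price 392≤525, duration 8.6≤15.2 — D3 is at least as good on every objective with at least one strict improvement.

Yes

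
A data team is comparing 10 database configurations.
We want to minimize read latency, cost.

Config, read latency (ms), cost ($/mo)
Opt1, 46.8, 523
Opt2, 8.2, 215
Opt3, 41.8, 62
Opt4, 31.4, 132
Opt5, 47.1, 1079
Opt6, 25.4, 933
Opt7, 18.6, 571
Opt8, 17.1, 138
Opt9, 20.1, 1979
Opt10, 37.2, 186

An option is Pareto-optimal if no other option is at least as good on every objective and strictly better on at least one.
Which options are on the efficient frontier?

Opt2, Opt3, Opt4, Opt8

Opt1: dominated by Opt2 (read latency 8.2≤46.8, cost 215≤523).
Opt2: not dominated (best read latency).
Opt3: not dominated (best cost).
Opt4: not dominated.
Opt5: dominated by Opt1 (read latency 46.8≤47.1, cost 523≤1079).
Opt6: dominated by Opt2 (read latency 8.2≤25.4, cost 215≤933).
Opt7: dominated by Opt2 (read latency 8.2≤18.6, cost 215≤571).
Opt8: not dominated.
Opt9: dominated by Opt2 (read latency 8.2≤20.1, cost 215≤1979).
Opt10: dominated by Opt4 (read latency 31.4≤37.2, cost 132≤186).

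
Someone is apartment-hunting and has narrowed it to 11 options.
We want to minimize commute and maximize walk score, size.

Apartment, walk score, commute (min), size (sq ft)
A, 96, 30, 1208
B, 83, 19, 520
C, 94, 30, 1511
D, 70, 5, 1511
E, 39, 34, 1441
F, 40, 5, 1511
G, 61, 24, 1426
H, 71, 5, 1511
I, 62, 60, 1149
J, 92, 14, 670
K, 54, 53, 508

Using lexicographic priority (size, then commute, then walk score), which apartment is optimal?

First maximize size: best is 1511, kept {C, D, F, H}.
Then minimize commute: best is 5, kept {D, F, H}.
Then maximize walk score: best is 71, kept {H}.

H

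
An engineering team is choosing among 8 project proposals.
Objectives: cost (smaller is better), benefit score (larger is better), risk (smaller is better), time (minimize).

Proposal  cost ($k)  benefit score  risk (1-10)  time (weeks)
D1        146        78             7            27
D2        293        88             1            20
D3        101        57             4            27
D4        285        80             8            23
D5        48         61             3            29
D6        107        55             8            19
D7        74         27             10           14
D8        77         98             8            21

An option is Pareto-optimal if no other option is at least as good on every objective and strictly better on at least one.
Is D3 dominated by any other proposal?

No

D1: worse on cost (146 vs 101).
D2: worse on cost (293 vs 101).
D4: worse on cost (285 vs 101).
D5: worse on time (29 vs 27).
D6: worse on cost (107 vs 101).
D7: worse on benefit score (27 vs 57).
D8: worse on risk (8 vs 4).
No option is at least as good as D3 on every objective and strictly better on one.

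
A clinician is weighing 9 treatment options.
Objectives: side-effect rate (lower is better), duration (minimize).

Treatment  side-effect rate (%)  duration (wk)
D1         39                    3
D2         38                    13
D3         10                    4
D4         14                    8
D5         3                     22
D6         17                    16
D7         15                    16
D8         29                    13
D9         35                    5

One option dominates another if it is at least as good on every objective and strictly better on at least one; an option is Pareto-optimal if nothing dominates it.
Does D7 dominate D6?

Yes

D7 vs D6: side-effect rate 15≤17, duration 16≤16 — D7 is at least as good on every objective with at least one strict improvement.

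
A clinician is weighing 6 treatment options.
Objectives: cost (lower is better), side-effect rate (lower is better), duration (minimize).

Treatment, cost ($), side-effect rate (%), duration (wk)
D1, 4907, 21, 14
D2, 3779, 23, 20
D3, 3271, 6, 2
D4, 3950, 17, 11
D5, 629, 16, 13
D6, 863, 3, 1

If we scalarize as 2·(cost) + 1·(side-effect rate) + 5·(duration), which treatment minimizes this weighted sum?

D1: 2·4907 + 1·21 + 5·14 = 9905
D2: 2·3779 + 1·23 + 5·20 = 7681
D3: 2·3271 + 1·6 + 5·2 = 6558
D4: 2·3950 + 1·17 + 5·11 = 7972
D5: 2·629 + 1·16 + 5·13 = 1339
D6: 2·863 + 1·3 + 5·1 = 1734
Lowest: D5 at 1339.

D5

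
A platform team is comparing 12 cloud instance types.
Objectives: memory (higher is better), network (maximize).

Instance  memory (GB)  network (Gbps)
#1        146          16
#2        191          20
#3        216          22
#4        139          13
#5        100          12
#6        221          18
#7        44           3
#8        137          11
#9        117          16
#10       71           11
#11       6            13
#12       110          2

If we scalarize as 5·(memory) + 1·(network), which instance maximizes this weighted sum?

#6

#1: 5·146 + 1·16 = 746
#2: 5·191 + 1·20 = 975
#3: 5·216 + 1·22 = 1102
#4: 5·139 + 1·13 = 708
#5: 5·100 + 1·12 = 512
#6: 5·221 + 1·18 = 1123
#7: 5·44 + 1·3 = 223
#8: 5·137 + 1·11 = 696
#9: 5·117 + 1·16 = 601
#10: 5·71 + 1·11 = 366
#11: 5·6 + 1·13 = 43
#12: 5·110 + 1·2 = 552
Highest: #6 at 1123.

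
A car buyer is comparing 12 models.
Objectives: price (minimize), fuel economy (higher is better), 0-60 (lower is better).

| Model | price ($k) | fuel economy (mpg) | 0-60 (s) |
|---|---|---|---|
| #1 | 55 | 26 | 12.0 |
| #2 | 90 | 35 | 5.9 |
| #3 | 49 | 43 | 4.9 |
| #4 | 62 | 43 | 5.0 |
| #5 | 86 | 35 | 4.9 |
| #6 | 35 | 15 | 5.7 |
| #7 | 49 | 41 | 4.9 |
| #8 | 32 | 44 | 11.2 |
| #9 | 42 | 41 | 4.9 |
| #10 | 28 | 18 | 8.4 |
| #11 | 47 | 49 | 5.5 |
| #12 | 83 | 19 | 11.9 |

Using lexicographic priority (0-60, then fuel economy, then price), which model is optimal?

#3

First minimize 0-60: best is 4.9, kept {#3, #5, #7, #9}.
Then maximize fuel economy: best is 43, kept {#3}.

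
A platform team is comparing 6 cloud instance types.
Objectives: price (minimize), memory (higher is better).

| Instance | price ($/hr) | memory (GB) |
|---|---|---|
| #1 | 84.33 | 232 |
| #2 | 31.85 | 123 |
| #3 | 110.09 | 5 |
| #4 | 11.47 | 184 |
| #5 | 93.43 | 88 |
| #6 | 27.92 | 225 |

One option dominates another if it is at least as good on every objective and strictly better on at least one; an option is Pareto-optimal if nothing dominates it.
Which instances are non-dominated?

#1: not dominated (best memory).
#2: dominated by #4 (price 11.47≤31.85, memory 184≥123).
#3: dominated by #1 (price 84.33≤110.09, memory 232≥5).
#4: not dominated (best price).
#5: dominated by #1 (price 84.33≤93.43, memory 232≥88).
#6: not dominated.

#1, #4, #6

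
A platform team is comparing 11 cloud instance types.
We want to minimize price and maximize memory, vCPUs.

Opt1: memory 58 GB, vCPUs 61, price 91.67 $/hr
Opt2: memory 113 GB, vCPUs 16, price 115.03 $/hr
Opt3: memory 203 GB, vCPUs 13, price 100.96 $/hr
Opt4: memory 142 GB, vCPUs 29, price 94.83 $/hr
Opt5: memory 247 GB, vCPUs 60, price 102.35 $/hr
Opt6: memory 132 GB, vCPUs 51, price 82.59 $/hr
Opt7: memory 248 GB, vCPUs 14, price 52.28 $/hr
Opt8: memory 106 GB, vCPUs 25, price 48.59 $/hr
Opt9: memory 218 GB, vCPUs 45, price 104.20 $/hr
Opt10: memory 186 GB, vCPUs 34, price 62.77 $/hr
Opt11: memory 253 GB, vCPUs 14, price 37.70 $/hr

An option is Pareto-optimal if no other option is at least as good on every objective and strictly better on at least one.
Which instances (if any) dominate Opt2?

Opt4: memory 142≥113, vCPUs 29≥16, price 94.83≤115.03 — dominates Opt2.
Opt5: memory 247≥113, vCPUs 60≥16, price 102.35≤115.03 — dominates Opt2.
Opt6: memory 132≥113, vCPUs 51≥16, price 82.59≤115.03 — dominates Opt2.
Opt9: memory 218≥113, vCPUs 45≥16, price 104.20≤115.03 — dominates Opt2.
Opt10: memory 186≥113, vCPUs 34≥16, price 62.77≤115.03 — dominates Opt2.
Others (Opt1, Opt3, Opt7, Opt8, Opt11) are each worse than Opt2 on at least one objective.

Opt4, Opt5, Opt6, Opt9, Opt10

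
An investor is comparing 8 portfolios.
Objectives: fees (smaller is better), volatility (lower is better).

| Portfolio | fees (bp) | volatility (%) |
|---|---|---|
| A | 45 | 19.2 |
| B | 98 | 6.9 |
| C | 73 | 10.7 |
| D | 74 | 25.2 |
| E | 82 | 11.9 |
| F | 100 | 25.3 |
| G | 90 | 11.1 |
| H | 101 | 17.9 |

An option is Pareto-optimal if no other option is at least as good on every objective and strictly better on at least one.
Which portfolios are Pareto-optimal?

A: not dominated (best fees).
B: not dominated (best volatility).
C: not dominated.
D: dominated by A (fees 45≤74, volatility 19.2≤25.2).
E: dominated by C (fees 73≤82, volatility 10.7≤11.9).
F: dominated by A (fees 45≤100, volatility 19.2≤25.3).
G: dominated by C (fees 73≤90, volatility 10.7≤11.1).
H: dominated by B (fees 98≤101, volatility 6.9≤17.9).

A, B, C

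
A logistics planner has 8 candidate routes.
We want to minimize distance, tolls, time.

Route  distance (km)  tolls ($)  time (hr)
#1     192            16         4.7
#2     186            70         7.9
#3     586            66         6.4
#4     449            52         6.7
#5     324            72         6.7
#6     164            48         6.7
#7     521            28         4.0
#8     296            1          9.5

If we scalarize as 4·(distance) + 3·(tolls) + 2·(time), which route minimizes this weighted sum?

#6

#1: 4·192 + 3·16 + 2·4.7 = 825.4
#2: 4·186 + 3·70 + 2·7.9 = 969.8
#3: 4·586 + 3·66 + 2·6.4 = 2554.8
#4: 4·449 + 3·52 + 2·6.7 = 1965.4
#5: 4·324 + 3·72 + 2·6.7 = 1525.4
#6: 4·164 + 3·48 + 2·6.7 = 813.4
#7: 4·521 + 3·28 + 2·4.0 = 2176.0
#8: 4·296 + 3·1 + 2·9.5 = 1206.0
Lowest: #6 at 813.4.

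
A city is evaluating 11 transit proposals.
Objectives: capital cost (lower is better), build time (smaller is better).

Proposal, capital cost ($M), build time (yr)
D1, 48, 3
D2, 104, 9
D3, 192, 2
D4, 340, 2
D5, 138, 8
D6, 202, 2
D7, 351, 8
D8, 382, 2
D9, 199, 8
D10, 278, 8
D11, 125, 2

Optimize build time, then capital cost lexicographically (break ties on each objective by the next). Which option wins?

D11

First minimize build time: best is 2, kept {D3, D4, D6, D8, D11}.
Then minimize capital cost: best is 125, kept {D11}.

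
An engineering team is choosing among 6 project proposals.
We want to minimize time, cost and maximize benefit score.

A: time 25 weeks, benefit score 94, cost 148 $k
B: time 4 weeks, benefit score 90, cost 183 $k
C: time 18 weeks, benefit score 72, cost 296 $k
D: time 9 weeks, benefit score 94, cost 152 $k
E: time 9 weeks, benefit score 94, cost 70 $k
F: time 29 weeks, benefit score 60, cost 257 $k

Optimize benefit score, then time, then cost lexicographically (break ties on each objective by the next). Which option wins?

E

First maximize benefit score: best is 94, kept {A, D, E}.
Then minimize time: best is 9, kept {D, E}.
Then minimize cost: best is 70, kept {E}.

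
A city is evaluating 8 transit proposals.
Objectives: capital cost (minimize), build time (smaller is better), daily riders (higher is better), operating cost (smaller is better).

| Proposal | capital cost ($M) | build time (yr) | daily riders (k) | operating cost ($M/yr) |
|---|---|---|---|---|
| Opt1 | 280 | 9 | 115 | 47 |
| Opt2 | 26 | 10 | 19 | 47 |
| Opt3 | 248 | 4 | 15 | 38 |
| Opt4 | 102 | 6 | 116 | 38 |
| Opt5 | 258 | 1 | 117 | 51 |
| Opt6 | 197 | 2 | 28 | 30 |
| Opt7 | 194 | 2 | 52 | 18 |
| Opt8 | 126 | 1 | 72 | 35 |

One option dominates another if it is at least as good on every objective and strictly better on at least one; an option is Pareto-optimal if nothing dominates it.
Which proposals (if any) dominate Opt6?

Opt7

Opt7: capital cost 194≤197, build time 2≤2, daily riders 52≥28, operating cost 18≤30 — dominates Opt6.
Others (Opt1, Opt2, Opt3, Opt4, Opt5, Opt8) are each worse than Opt6 on at least one objective.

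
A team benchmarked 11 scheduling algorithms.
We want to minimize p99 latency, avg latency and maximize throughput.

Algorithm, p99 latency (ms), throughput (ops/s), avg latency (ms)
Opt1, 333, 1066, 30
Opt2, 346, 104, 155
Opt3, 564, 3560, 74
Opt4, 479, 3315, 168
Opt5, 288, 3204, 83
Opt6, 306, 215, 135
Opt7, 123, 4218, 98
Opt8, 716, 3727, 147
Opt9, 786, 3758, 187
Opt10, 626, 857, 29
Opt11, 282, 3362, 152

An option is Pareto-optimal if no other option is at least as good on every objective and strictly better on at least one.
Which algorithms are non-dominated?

Opt1, Opt3, Opt5, Opt7, Opt10

Opt1: not dominated.
Opt2: dominated by Opt1 (p99 latency 333≤346, throughput 1066≥104, avg latency 30≤155).
Opt3: not dominated.
Opt4: dominated by Opt7 (p99 latency 123≤479, throughput 4218≥3315, avg latency 98≤168).
Opt5: not dominated.
Opt6: dominated by Opt5 (p99 latency 288≤306, throughput 3204≥215, avg latency 83≤135).
Opt7: not dominated (best p99 latency).
Opt8: dominated by Opt7 (p99 latency 123≤716, throughput 4218≥3727, avg latency 98≤147).
Opt9: dominated by Opt7 (p99 latency 123≤786, throughput 4218≥3758, avg latency 98≤187).
Opt10: not dominated (best avg latency).
Opt11: dominated by Opt7 (p99 latency 123≤282, throughput 4218≥3362, avg latency 98≤152).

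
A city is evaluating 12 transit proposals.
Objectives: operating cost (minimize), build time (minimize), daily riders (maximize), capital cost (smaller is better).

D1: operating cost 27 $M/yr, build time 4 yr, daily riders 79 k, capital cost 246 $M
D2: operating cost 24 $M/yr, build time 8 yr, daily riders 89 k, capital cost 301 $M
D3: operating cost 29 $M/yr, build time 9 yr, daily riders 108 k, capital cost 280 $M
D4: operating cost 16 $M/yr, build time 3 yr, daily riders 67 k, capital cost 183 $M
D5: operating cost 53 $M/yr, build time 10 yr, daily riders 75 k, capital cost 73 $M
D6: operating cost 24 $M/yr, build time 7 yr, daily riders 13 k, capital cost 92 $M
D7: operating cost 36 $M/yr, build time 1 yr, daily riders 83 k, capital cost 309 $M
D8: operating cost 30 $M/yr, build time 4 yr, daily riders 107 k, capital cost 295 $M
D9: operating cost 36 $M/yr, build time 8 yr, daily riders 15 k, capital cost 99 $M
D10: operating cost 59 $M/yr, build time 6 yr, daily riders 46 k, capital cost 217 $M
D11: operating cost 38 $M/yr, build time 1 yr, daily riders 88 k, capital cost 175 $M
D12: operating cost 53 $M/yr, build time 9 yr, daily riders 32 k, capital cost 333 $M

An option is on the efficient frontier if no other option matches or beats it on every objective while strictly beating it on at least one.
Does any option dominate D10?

D4 vs D10: operating cost 16≤59, build time 3≤6, daily riders 67≥46, capital cost 183≤217 — D4 is at least as good on every objective and strictly better on at least one, so D4 dominates D10.

Yes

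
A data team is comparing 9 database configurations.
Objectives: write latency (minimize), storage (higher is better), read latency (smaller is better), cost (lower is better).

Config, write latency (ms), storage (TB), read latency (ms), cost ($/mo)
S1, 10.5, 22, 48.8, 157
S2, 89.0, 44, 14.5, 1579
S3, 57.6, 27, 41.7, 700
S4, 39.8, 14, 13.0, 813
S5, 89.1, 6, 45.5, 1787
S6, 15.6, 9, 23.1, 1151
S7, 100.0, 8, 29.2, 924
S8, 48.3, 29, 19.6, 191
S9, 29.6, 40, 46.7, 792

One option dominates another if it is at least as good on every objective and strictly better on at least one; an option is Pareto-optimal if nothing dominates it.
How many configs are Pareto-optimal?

6

S1: not dominated (best write latency).
S2: not dominated (best storage).
S3: dominated by S8 (write latency 48.3≤57.6, storage 29≥27, read latency 19.6≤41.7, cost 191≤700).
S4: not dominated (best read latency).
S5: dominated by S2 (write latency 89.0≤89.1, storage 44≥6, read latency 14.5≤45.5, cost 1579≤1787).
S6: not dominated.
S7: dominated by S4 (write latency 39.8≤100.0, storage 14≥8, read latency 13.0≤29.2, cost 813≤924).
S8: not dominated.
S9: not dominated.
Pareto-optimal: S1, S2, S4, S6, S8, S9 → 6.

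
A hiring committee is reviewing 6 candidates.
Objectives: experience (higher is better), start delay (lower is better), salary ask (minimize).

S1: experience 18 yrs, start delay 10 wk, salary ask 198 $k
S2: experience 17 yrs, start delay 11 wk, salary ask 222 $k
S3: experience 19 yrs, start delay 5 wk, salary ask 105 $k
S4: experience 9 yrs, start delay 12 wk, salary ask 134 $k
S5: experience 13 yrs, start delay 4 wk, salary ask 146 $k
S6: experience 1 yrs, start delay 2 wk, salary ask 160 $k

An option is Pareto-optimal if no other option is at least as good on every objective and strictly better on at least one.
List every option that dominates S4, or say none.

S3

S3: experience 19≥9, start delay 5≤12, salary ask 105≤134 — dominates S4.
Others (S1, S2, S5, S6) are each worse than S4 on at least one objective.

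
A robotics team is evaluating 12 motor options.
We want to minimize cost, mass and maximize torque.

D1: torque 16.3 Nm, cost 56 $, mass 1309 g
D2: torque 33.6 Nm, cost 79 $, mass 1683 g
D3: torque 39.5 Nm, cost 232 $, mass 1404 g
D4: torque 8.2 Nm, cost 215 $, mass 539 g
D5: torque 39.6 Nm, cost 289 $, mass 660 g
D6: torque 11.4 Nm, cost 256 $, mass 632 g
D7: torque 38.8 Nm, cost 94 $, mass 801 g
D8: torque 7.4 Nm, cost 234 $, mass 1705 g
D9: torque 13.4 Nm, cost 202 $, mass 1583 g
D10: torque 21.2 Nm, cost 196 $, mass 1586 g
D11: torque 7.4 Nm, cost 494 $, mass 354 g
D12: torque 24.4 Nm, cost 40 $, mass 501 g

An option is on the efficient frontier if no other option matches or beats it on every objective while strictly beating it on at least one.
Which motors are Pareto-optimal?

D2, D3, D5, D7, D11, D12

D1: dominated by D12 (torque 24.4≥16.3, cost 40≤56, mass 501≤1309).
D2: not dominated.
D3: not dominated.
D4: dominated by D12 (torque 24.4≥8.2, cost 40≤215, mass 501≤539).
D5: not dominated (best torque).
D6: dominated by D12 (torque 24.4≥11.4, cost 40≤256, mass 501≤632).
D7: not dominated.
D8: dominated by D1 (torque 16.3≥7.4, cost 56≤234, mass 1309≤1705).
D9: dominated by D1 (torque 16.3≥13.4, cost 56≤202, mass 1309≤1583).
D10: dominated by D7 (torque 38.8≥21.2, cost 94≤196, mass 801≤1586).
D11: not dominated (best mass).
D12: not dominated (best cost).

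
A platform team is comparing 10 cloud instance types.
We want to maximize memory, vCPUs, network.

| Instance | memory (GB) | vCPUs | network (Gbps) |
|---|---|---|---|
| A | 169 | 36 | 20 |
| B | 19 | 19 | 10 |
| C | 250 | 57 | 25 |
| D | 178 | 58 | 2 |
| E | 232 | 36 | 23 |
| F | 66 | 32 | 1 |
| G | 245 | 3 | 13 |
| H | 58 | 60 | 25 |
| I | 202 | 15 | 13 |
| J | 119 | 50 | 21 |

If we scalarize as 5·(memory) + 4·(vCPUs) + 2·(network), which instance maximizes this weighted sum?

A: 5·169 + 4·36 + 2·20 = 1029
B: 5·19 + 4·19 + 2·10 = 191
C: 5·250 + 4·57 + 2·25 = 1528
D: 5·178 + 4·58 + 2·2 = 1126
E: 5·232 + 4·36 + 2·23 = 1350
F: 5·66 + 4·32 + 2·1 = 460
G: 5·245 + 4·3 + 2·13 = 1263
H: 5·58 + 4·60 + 2·25 = 580
I: 5·202 + 4·15 + 2·13 = 1096
J: 5·119 + 4·50 + 2·21 = 837
Highest: C at 1528.

C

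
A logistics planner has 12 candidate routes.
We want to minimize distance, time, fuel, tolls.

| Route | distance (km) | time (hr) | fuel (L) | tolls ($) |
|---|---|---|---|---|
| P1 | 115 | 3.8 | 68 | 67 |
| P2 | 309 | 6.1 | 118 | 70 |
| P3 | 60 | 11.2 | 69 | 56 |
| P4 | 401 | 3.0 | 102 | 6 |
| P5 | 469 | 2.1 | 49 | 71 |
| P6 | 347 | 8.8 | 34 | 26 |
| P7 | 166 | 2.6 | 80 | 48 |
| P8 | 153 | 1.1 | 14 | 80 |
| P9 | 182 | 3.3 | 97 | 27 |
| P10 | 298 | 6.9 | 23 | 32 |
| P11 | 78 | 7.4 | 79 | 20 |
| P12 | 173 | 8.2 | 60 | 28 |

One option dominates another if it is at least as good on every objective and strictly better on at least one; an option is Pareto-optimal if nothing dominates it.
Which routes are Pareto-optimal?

P1, P3, P4, P5, P6, P7, P8, P9, P10, P11, P12

P1: not dominated.
P2: dominated by P1 (distance 115≤309, time 3.8≤6.1, fuel 68≤118, tolls 67≤70).
P3: not dominated (best distance).
P4: not dominated (best tolls).
P5: not dominated.
P6: not dominated.
P7: not dominated.
P8: not dominated (best time).
P9: not dominated.
P10: not dominated.
P11: not dominated.
P12: not dominated.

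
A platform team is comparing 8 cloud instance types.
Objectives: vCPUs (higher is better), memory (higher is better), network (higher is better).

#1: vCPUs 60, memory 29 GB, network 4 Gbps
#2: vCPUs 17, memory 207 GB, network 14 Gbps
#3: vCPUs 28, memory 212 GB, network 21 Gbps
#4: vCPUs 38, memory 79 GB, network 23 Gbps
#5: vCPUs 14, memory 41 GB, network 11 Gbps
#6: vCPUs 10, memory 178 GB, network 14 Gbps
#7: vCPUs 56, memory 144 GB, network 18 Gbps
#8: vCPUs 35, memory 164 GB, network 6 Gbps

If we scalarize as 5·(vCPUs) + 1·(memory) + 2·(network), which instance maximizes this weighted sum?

#1: 5·60 + 1·29 + 2·4 = 337
#2: 5·17 + 1·207 + 2·14 = 320
#3: 5·28 + 1·212 + 2·21 = 394
#4: 5·38 + 1·79 + 2·23 = 315
#5: 5·14 + 1·41 + 2·11 = 133
#6: 5·10 + 1·178 + 2·14 = 256
#7: 5·56 + 1·144 + 2·18 = 460
#8: 5·35 + 1·164 + 2·6 = 351
Highest: #7 at 460.

#7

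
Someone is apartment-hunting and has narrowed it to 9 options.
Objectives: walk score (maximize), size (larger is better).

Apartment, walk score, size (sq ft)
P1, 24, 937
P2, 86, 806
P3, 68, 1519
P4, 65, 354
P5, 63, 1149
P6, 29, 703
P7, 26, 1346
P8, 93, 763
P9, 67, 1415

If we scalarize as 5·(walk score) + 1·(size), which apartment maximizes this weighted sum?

P3

P1: 5·24 + 1·937 = 1057
P2: 5·86 + 1·806 = 1236
P3: 5·68 + 1·1519 = 1859
P4: 5·65 + 1·354 = 679
P5: 5·63 + 1·1149 = 1464
P6: 5·29 + 1·703 = 848
P7: 5·26 + 1·1346 = 1476
P8: 5·93 + 1·763 = 1228
P9: 5·67 + 1·1415 = 1750
Highest: P3 at 1859.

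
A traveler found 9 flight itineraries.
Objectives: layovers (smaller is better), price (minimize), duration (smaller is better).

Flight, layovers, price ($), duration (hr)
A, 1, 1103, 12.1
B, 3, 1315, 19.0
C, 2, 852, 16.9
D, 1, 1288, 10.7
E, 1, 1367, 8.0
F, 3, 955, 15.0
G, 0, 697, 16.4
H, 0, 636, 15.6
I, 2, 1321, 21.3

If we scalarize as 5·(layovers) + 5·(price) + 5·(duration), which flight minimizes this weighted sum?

A: 5·1 + 5·1103 + 5·12.1 = 5580.5
B: 5·3 + 5·1315 + 5·19.0 = 6685.0
C: 5·2 + 5·852 + 5·16.9 = 4354.5
D: 5·1 + 5·1288 + 5·10.7 = 6498.5
E: 5·1 + 5·1367 + 5·8.0 = 6880.0
F: 5·3 + 5·955 + 5·15.0 = 4865.0
G: 5·0 + 5·697 + 5·16.4 = 3567.0
H: 5·0 + 5·636 + 5·15.6 = 3258.0
I: 5·2 + 5·1321 + 5·21.3 = 6721.5
Lowest: H at 3258.0.

H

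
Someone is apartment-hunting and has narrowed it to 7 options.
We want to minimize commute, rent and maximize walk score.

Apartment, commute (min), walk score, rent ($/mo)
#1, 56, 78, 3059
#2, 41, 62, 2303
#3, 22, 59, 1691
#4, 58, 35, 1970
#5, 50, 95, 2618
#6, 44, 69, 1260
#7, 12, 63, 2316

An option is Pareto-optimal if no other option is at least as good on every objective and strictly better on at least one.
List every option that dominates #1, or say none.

#5

#5: commute 50≤56, walk score 95≥78, rent 2618≤3059 — dominates #1.
Others (#2, #3, #4, #6, #7) are each worse than #1 on at least one objective.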